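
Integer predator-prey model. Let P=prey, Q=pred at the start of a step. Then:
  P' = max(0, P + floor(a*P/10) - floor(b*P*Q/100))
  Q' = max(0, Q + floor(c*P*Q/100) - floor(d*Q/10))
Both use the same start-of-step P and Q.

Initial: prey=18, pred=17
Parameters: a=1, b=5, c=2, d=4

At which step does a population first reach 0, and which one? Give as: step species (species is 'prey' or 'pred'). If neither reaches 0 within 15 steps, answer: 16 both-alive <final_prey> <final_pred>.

Answer: 16 both-alive 1 2

Derivation:
Step 1: prey: 18+1-15=4; pred: 17+6-6=17
Step 2: prey: 4+0-3=1; pred: 17+1-6=12
Step 3: prey: 1+0-0=1; pred: 12+0-4=8
Step 4: prey: 1+0-0=1; pred: 8+0-3=5
Step 5: prey: 1+0-0=1; pred: 5+0-2=3
Step 6: prey: 1+0-0=1; pred: 3+0-1=2
Step 7: prey: 1+0-0=1; pred: 2+0-0=2
Steps 8-15: state stable at prey=1, pred=2 (no change)
No extinction within 15 steps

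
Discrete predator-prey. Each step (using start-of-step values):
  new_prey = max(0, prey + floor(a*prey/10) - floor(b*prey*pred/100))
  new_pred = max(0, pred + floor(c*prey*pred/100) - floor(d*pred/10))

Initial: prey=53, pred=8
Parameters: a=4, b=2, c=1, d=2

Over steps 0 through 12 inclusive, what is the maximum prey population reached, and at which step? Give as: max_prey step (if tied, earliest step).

Step 1: prey: 53+21-8=66; pred: 8+4-1=11
Step 2: prey: 66+26-14=78; pred: 11+7-2=16
Step 3: prey: 78+31-24=85; pred: 16+12-3=25
Step 4: prey: 85+34-42=77; pred: 25+21-5=41
Step 5: prey: 77+30-63=44; pred: 41+31-8=64
Step 6: prey: 44+17-56=5; pred: 64+28-12=80
Step 7: prey: 5+2-8=0; pred: 80+4-16=68
Step 8: prey: 0+0-0=0; pred: 68+0-13=55
Step 9: prey: 0+0-0=0; pred: 55+0-11=44
Step 10: prey: 0+0-0=0; pred: 44+0-8=36
Step 11: prey: 0+0-0=0; pred: 36+0-7=29
Step 12: prey: 0+0-0=0; pred: 29+0-5=24
Max prey = 85 at step 3

Answer: 85 3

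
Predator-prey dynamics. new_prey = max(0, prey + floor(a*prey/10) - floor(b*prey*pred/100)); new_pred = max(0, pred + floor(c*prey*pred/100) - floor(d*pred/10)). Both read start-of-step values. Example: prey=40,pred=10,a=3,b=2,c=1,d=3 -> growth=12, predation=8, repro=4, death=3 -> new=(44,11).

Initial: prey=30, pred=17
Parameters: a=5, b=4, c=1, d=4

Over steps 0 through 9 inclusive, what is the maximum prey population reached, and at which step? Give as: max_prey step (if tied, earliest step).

Answer: 69 9

Derivation:
Step 1: prey: 30+15-20=25; pred: 17+5-6=16
Step 2: prey: 25+12-16=21; pred: 16+4-6=14
Step 3: prey: 21+10-11=20; pred: 14+2-5=11
Step 4: prey: 20+10-8=22; pred: 11+2-4=9
Step 5: prey: 22+11-7=26; pred: 9+1-3=7
Step 6: prey: 26+13-7=32; pred: 7+1-2=6
Step 7: prey: 32+16-7=41; pred: 6+1-2=5
Step 8: prey: 41+20-8=53; pred: 5+2-2=5
Step 9: prey: 53+26-10=69; pred: 5+2-2=5
Max prey = 69 at step 9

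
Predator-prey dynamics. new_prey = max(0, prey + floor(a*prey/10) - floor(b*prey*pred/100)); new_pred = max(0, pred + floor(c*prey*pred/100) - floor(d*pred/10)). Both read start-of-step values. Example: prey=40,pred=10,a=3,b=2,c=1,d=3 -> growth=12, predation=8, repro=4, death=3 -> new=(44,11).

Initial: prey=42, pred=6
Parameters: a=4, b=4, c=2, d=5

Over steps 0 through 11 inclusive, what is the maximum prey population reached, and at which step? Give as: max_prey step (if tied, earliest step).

Step 1: prey: 42+16-10=48; pred: 6+5-3=8
Step 2: prey: 48+19-15=52; pred: 8+7-4=11
Step 3: prey: 52+20-22=50; pred: 11+11-5=17
Step 4: prey: 50+20-34=36; pred: 17+17-8=26
Step 5: prey: 36+14-37=13; pred: 26+18-13=31
Step 6: prey: 13+5-16=2; pred: 31+8-15=24
Step 7: prey: 2+0-1=1; pred: 24+0-12=12
Step 8: prey: 1+0-0=1; pred: 12+0-6=6
Step 9: prey: 1+0-0=1; pred: 6+0-3=3
Step 10: prey: 1+0-0=1; pred: 3+0-1=2
Step 11: prey: 1+0-0=1; pred: 2+0-1=1
Max prey = 52 at step 2

Answer: 52 2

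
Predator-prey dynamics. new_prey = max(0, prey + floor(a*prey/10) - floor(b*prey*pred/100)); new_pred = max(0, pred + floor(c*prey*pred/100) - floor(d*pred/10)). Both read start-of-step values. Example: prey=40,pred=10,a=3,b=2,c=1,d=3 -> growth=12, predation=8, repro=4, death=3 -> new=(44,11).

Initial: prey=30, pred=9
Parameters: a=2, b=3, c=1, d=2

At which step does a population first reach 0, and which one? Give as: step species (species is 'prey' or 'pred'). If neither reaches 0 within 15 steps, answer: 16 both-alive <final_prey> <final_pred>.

Step 1: prey: 30+6-8=28; pred: 9+2-1=10
Step 2: prey: 28+5-8=25; pred: 10+2-2=10
Step 3: prey: 25+5-7=23; pred: 10+2-2=10
Step 4: prey: 23+4-6=21; pred: 10+2-2=10
Step 5: prey: 21+4-6=19; pred: 10+2-2=10
Step 6: prey: 19+3-5=17; pred: 10+1-2=9
Step 7: prey: 17+3-4=16; pred: 9+1-1=9
Step 8: prey: 16+3-4=15; pred: 9+1-1=9
Step 9: prey: 15+3-4=14; pred: 9+1-1=9
Step 10: prey: 14+2-3=13; pred: 9+1-1=9
Step 11: prey: 13+2-3=12; pred: 9+1-1=9
Step 12: prey: 12+2-3=11; pred: 9+1-1=9
Step 13: prey: 11+2-2=11; pred: 9+0-1=8
Step 14: prey: 11+2-2=11; pred: 8+0-1=7
Step 15: prey: 11+2-2=11; pred: 7+0-1=6
No extinction within 15 steps

Answer: 16 both-alive 11 6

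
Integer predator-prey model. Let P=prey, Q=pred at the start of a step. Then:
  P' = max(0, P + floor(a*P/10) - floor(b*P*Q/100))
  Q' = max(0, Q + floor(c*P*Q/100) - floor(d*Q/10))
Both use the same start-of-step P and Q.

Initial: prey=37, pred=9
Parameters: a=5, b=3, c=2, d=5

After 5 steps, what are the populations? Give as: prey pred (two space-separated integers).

Answer: 12 55

Derivation:
Step 1: prey: 37+18-9=46; pred: 9+6-4=11
Step 2: prey: 46+23-15=54; pred: 11+10-5=16
Step 3: prey: 54+27-25=56; pred: 16+17-8=25
Step 4: prey: 56+28-42=42; pred: 25+28-12=41
Step 5: prey: 42+21-51=12; pred: 41+34-20=55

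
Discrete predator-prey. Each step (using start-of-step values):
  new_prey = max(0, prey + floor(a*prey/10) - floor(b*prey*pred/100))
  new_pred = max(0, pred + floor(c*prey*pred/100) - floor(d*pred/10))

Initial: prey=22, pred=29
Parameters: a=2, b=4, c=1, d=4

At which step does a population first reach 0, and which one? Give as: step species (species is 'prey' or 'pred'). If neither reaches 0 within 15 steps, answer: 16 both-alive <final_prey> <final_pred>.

Answer: 16 both-alive 1 2

Derivation:
Step 1: prey: 22+4-25=1; pred: 29+6-11=24
Step 2: prey: 1+0-0=1; pred: 24+0-9=15
Step 3: prey: 1+0-0=1; pred: 15+0-6=9
Step 4: prey: 1+0-0=1; pred: 9+0-3=6
Step 5: prey: 1+0-0=1; pred: 6+0-2=4
Step 6: prey: 1+0-0=1; pred: 4+0-1=3
Step 7: prey: 1+0-0=1; pred: 3+0-1=2
Step 8: prey: 1+0-0=1; pred: 2+0-0=2
Steps 9-15: state stable at prey=1, pred=2 (no change)
No extinction within 15 steps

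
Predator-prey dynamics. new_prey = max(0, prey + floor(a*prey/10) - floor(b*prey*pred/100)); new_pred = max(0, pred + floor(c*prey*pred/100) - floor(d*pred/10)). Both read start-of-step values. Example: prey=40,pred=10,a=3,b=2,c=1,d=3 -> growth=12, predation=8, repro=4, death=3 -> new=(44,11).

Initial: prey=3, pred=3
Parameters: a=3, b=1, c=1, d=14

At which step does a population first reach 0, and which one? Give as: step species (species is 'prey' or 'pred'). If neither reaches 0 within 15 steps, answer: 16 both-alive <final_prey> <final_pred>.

Step 1: prey: 3+0-0=3; pred: 3+0-4=0
First extinction: pred at step 1

Answer: 1 pred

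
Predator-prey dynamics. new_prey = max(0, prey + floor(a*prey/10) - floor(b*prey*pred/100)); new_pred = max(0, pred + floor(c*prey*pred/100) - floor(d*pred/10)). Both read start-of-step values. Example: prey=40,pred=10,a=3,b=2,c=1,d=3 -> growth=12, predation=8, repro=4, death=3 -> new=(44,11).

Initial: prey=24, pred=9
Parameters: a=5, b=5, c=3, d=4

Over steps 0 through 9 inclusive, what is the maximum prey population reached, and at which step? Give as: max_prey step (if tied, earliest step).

Answer: 26 1

Derivation:
Step 1: prey: 24+12-10=26; pred: 9+6-3=12
Step 2: prey: 26+13-15=24; pred: 12+9-4=17
Step 3: prey: 24+12-20=16; pred: 17+12-6=23
Step 4: prey: 16+8-18=6; pred: 23+11-9=25
Step 5: prey: 6+3-7=2; pred: 25+4-10=19
Step 6: prey: 2+1-1=2; pred: 19+1-7=13
Step 7: prey: 2+1-1=2; pred: 13+0-5=8
Step 8: prey: 2+1-0=3; pred: 8+0-3=5
Step 9: prey: 3+1-0=4; pred: 5+0-2=3
Max prey = 26 at step 1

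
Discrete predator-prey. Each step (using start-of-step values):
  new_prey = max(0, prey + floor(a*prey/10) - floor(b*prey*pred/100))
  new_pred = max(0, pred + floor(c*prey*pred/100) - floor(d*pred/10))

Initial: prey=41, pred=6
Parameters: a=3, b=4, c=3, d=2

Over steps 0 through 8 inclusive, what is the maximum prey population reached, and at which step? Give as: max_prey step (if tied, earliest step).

Step 1: prey: 41+12-9=44; pred: 6+7-1=12
Step 2: prey: 44+13-21=36; pred: 12+15-2=25
Step 3: prey: 36+10-36=10; pred: 25+27-5=47
Step 4: prey: 10+3-18=0; pred: 47+14-9=52
Step 5: prey: 0+0-0=0; pred: 52+0-10=42
Step 6: prey: 0+0-0=0; pred: 42+0-8=34
Step 7: prey: 0+0-0=0; pred: 34+0-6=28
Step 8: prey: 0+0-0=0; pred: 28+0-5=23
Max prey = 44 at step 1

Answer: 44 1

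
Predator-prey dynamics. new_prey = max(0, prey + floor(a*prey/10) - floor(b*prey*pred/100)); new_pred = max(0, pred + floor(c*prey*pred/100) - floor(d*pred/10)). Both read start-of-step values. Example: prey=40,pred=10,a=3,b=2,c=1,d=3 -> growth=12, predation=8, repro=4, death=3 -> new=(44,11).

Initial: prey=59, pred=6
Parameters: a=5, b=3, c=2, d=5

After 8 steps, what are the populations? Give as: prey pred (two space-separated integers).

Step 1: prey: 59+29-10=78; pred: 6+7-3=10
Step 2: prey: 78+39-23=94; pred: 10+15-5=20
Step 3: prey: 94+47-56=85; pred: 20+37-10=47
Step 4: prey: 85+42-119=8; pred: 47+79-23=103
Step 5: prey: 8+4-24=0; pred: 103+16-51=68
Step 6: prey: 0+0-0=0; pred: 68+0-34=34
Step 7: prey: 0+0-0=0; pred: 34+0-17=17
Step 8: prey: 0+0-0=0; pred: 17+0-8=9

Answer: 0 9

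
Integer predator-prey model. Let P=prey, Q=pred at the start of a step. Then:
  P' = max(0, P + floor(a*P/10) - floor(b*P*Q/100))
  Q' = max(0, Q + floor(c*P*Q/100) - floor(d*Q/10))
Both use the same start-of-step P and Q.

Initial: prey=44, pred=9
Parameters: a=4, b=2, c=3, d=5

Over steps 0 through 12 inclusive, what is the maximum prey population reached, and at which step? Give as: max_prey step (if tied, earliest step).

Step 1: prey: 44+17-7=54; pred: 9+11-4=16
Step 2: prey: 54+21-17=58; pred: 16+25-8=33
Step 3: prey: 58+23-38=43; pred: 33+57-16=74
Step 4: prey: 43+17-63=0; pred: 74+95-37=132
Step 5: prey: 0+0-0=0; pred: 132+0-66=66
Step 6: prey: 0+0-0=0; pred: 66+0-33=33
Step 7: prey: 0+0-0=0; pred: 33+0-16=17
Step 8: prey: 0+0-0=0; pred: 17+0-8=9
Step 9: prey: 0+0-0=0; pred: 9+0-4=5
Step 10: prey: 0+0-0=0; pred: 5+0-2=3
Step 11: prey: 0+0-0=0; pred: 3+0-1=2
Step 12: prey: 0+0-0=0; pred: 2+0-1=1
Max prey = 58 at step 2

Answer: 58 2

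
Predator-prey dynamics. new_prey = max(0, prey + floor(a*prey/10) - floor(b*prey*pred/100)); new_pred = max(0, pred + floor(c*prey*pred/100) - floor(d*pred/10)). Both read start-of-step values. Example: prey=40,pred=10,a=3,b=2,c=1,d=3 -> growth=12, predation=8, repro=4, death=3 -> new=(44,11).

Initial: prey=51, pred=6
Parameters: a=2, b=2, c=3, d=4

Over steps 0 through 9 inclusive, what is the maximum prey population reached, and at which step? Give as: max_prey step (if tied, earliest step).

Answer: 55 1

Derivation:
Step 1: prey: 51+10-6=55; pred: 6+9-2=13
Step 2: prey: 55+11-14=52; pred: 13+21-5=29
Step 3: prey: 52+10-30=32; pred: 29+45-11=63
Step 4: prey: 32+6-40=0; pred: 63+60-25=98
Step 5: prey: 0+0-0=0; pred: 98+0-39=59
Step 6: prey: 0+0-0=0; pred: 59+0-23=36
Step 7: prey: 0+0-0=0; pred: 36+0-14=22
Step 8: prey: 0+0-0=0; pred: 22+0-8=14
Step 9: prey: 0+0-0=0; pred: 14+0-5=9
Max prey = 55 at step 1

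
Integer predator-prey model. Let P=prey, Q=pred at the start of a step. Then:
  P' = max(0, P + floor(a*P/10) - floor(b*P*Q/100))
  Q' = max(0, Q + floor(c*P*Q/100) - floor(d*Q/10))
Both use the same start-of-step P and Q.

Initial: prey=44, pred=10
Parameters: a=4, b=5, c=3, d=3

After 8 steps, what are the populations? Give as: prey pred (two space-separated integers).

Answer: 0 8

Derivation:
Step 1: prey: 44+17-22=39; pred: 10+13-3=20
Step 2: prey: 39+15-39=15; pred: 20+23-6=37
Step 3: prey: 15+6-27=0; pred: 37+16-11=42
Step 4: prey: 0+0-0=0; pred: 42+0-12=30
Step 5: prey: 0+0-0=0; pred: 30+0-9=21
Step 6: prey: 0+0-0=0; pred: 21+0-6=15
Step 7: prey: 0+0-0=0; pred: 15+0-4=11
Step 8: prey: 0+0-0=0; pred: 11+0-3=8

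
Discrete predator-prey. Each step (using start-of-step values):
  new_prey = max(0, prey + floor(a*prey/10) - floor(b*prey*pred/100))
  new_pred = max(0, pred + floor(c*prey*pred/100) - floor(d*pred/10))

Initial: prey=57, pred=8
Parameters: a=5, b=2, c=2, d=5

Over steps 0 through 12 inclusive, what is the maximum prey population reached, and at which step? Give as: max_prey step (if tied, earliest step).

Step 1: prey: 57+28-9=76; pred: 8+9-4=13
Step 2: prey: 76+38-19=95; pred: 13+19-6=26
Step 3: prey: 95+47-49=93; pred: 26+49-13=62
Step 4: prey: 93+46-115=24; pred: 62+115-31=146
Step 5: prey: 24+12-70=0; pred: 146+70-73=143
Step 6: prey: 0+0-0=0; pred: 143+0-71=72
Step 7: prey: 0+0-0=0; pred: 72+0-36=36
Step 8: prey: 0+0-0=0; pred: 36+0-18=18
Step 9: prey: 0+0-0=0; pred: 18+0-9=9
Step 10: prey: 0+0-0=0; pred: 9+0-4=5
Step 11: prey: 0+0-0=0; pred: 5+0-2=3
Step 12: prey: 0+0-0=0; pred: 3+0-1=2
Max prey = 95 at step 2

Answer: 95 2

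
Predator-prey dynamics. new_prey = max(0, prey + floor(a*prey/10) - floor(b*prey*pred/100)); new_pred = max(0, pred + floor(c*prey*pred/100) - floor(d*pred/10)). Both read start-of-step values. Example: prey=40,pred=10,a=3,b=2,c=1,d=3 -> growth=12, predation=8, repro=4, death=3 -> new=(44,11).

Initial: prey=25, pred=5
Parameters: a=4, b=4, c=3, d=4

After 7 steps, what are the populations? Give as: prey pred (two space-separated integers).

Step 1: prey: 25+10-5=30; pred: 5+3-2=6
Step 2: prey: 30+12-7=35; pred: 6+5-2=9
Step 3: prey: 35+14-12=37; pred: 9+9-3=15
Step 4: prey: 37+14-22=29; pred: 15+16-6=25
Step 5: prey: 29+11-29=11; pred: 25+21-10=36
Step 6: prey: 11+4-15=0; pred: 36+11-14=33
Step 7: prey: 0+0-0=0; pred: 33+0-13=20

Answer: 0 20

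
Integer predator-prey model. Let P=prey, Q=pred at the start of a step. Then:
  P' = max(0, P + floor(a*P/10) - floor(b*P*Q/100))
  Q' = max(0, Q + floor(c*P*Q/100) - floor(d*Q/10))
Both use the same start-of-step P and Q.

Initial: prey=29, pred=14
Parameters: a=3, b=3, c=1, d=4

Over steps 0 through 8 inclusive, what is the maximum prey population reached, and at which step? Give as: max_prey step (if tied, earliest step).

Step 1: prey: 29+8-12=25; pred: 14+4-5=13
Step 2: prey: 25+7-9=23; pred: 13+3-5=11
Step 3: prey: 23+6-7=22; pred: 11+2-4=9
Step 4: prey: 22+6-5=23; pred: 9+1-3=7
Step 5: prey: 23+6-4=25; pred: 7+1-2=6
Step 6: prey: 25+7-4=28; pred: 6+1-2=5
Step 7: prey: 28+8-4=32; pred: 5+1-2=4
Step 8: prey: 32+9-3=38; pred: 4+1-1=4
Max prey = 38 at step 8

Answer: 38 8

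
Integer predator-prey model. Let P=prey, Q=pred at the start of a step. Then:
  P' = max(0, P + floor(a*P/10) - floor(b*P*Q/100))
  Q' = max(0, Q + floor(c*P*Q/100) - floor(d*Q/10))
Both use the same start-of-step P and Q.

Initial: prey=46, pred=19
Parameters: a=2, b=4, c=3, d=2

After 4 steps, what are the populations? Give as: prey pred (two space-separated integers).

Step 1: prey: 46+9-34=21; pred: 19+26-3=42
Step 2: prey: 21+4-35=0; pred: 42+26-8=60
Step 3: prey: 0+0-0=0; pred: 60+0-12=48
Step 4: prey: 0+0-0=0; pred: 48+0-9=39

Answer: 0 39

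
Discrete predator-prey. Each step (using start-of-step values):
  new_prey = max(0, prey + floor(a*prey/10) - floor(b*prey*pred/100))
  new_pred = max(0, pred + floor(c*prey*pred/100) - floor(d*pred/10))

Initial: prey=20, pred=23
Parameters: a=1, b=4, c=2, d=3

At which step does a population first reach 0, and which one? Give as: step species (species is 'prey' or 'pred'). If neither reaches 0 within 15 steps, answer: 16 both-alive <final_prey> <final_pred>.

Step 1: prey: 20+2-18=4; pred: 23+9-6=26
Step 2: prey: 4+0-4=0; pred: 26+2-7=21
First extinction: prey at step 2

Answer: 2 prey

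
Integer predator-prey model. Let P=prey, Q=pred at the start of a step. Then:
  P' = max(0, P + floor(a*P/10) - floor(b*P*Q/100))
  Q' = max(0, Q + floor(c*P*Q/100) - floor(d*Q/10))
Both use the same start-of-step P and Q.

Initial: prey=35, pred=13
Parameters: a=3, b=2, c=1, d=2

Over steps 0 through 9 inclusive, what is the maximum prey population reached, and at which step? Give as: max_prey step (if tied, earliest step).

Step 1: prey: 35+10-9=36; pred: 13+4-2=15
Step 2: prey: 36+10-10=36; pred: 15+5-3=17
Step 3: prey: 36+10-12=34; pred: 17+6-3=20
Step 4: prey: 34+10-13=31; pred: 20+6-4=22
Step 5: prey: 31+9-13=27; pred: 22+6-4=24
Step 6: prey: 27+8-12=23; pred: 24+6-4=26
Step 7: prey: 23+6-11=18; pred: 26+5-5=26
Step 8: prey: 18+5-9=14; pred: 26+4-5=25
Step 9: prey: 14+4-7=11; pred: 25+3-5=23
Max prey = 36 at step 1

Answer: 36 1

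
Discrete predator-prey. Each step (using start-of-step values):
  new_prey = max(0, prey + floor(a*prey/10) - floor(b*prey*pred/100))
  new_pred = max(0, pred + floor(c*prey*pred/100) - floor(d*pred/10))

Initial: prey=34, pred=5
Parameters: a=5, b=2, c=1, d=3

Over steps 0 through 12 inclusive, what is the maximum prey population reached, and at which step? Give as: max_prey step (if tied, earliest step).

Answer: 150 5

Derivation:
Step 1: prey: 34+17-3=48; pred: 5+1-1=5
Step 2: prey: 48+24-4=68; pred: 5+2-1=6
Step 3: prey: 68+34-8=94; pred: 6+4-1=9
Step 4: prey: 94+47-16=125; pred: 9+8-2=15
Step 5: prey: 125+62-37=150; pred: 15+18-4=29
Step 6: prey: 150+75-87=138; pred: 29+43-8=64
Step 7: prey: 138+69-176=31; pred: 64+88-19=133
Step 8: prey: 31+15-82=0; pred: 133+41-39=135
Step 9: prey: 0+0-0=0; pred: 135+0-40=95
Step 10: prey: 0+0-0=0; pred: 95+0-28=67
Step 11: prey: 0+0-0=0; pred: 67+0-20=47
Step 12: prey: 0+0-0=0; pred: 47+0-14=33
Max prey = 150 at step 5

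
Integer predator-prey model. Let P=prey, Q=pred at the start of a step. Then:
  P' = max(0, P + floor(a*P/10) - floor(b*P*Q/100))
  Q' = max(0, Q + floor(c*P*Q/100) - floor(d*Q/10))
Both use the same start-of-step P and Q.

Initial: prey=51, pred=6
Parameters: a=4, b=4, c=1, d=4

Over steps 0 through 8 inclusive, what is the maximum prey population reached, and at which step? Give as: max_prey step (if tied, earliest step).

Answer: 69 3

Derivation:
Step 1: prey: 51+20-12=59; pred: 6+3-2=7
Step 2: prey: 59+23-16=66; pred: 7+4-2=9
Step 3: prey: 66+26-23=69; pred: 9+5-3=11
Step 4: prey: 69+27-30=66; pred: 11+7-4=14
Step 5: prey: 66+26-36=56; pred: 14+9-5=18
Step 6: prey: 56+22-40=38; pred: 18+10-7=21
Step 7: prey: 38+15-31=22; pred: 21+7-8=20
Step 8: prey: 22+8-17=13; pred: 20+4-8=16
Max prey = 69 at step 3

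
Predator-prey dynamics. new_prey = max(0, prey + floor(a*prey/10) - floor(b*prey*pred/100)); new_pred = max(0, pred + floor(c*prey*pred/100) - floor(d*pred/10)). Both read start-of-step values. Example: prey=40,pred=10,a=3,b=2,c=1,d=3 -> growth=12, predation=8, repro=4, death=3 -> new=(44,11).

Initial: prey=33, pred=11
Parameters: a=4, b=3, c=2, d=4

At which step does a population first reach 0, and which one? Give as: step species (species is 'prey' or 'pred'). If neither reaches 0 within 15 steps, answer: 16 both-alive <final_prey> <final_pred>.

Answer: 16 both-alive 16 2

Derivation:
Step 1: prey: 33+13-10=36; pred: 11+7-4=14
Step 2: prey: 36+14-15=35; pred: 14+10-5=19
Step 3: prey: 35+14-19=30; pred: 19+13-7=25
Step 4: prey: 30+12-22=20; pred: 25+15-10=30
Step 5: prey: 20+8-18=10; pred: 30+12-12=30
Step 6: prey: 10+4-9=5; pred: 30+6-12=24
Step 7: prey: 5+2-3=4; pred: 24+2-9=17
Step 8: prey: 4+1-2=3; pred: 17+1-6=12
Step 9: prey: 3+1-1=3; pred: 12+0-4=8
Step 10: prey: 3+1-0=4; pred: 8+0-3=5
Step 11: prey: 4+1-0=5; pred: 5+0-2=3
Step 12: prey: 5+2-0=7; pred: 3+0-1=2
Step 13: prey: 7+2-0=9; pred: 2+0-0=2
Step 14: prey: 9+3-0=12; pred: 2+0-0=2
Step 15: prey: 12+4-0=16; pred: 2+0-0=2
No extinction within 15 steps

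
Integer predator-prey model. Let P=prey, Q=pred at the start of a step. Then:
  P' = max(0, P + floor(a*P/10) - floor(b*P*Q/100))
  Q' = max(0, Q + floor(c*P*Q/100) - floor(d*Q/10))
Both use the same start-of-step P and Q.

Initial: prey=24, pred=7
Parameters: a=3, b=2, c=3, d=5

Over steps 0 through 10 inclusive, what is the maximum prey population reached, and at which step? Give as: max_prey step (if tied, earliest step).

Step 1: prey: 24+7-3=28; pred: 7+5-3=9
Step 2: prey: 28+8-5=31; pred: 9+7-4=12
Step 3: prey: 31+9-7=33; pred: 12+11-6=17
Step 4: prey: 33+9-11=31; pred: 17+16-8=25
Step 5: prey: 31+9-15=25; pred: 25+23-12=36
Step 6: prey: 25+7-18=14; pred: 36+27-18=45
Step 7: prey: 14+4-12=6; pred: 45+18-22=41
Step 8: prey: 6+1-4=3; pred: 41+7-20=28
Step 9: prey: 3+0-1=2; pred: 28+2-14=16
Step 10: prey: 2+0-0=2; pred: 16+0-8=8
Max prey = 33 at step 3

Answer: 33 3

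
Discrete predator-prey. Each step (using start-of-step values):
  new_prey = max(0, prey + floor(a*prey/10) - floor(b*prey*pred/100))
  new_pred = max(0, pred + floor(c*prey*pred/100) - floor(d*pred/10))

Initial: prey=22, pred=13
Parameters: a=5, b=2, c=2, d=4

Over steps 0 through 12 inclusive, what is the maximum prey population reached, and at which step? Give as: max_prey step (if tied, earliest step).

Answer: 48 4

Derivation:
Step 1: prey: 22+11-5=28; pred: 13+5-5=13
Step 2: prey: 28+14-7=35; pred: 13+7-5=15
Step 3: prey: 35+17-10=42; pred: 15+10-6=19
Step 4: prey: 42+21-15=48; pred: 19+15-7=27
Step 5: prey: 48+24-25=47; pred: 27+25-10=42
Step 6: prey: 47+23-39=31; pred: 42+39-16=65
Step 7: prey: 31+15-40=6; pred: 65+40-26=79
Step 8: prey: 6+3-9=0; pred: 79+9-31=57
Step 9: prey: 0+0-0=0; pred: 57+0-22=35
Step 10: prey: 0+0-0=0; pred: 35+0-14=21
Step 11: prey: 0+0-0=0; pred: 21+0-8=13
Step 12: prey: 0+0-0=0; pred: 13+0-5=8
Max prey = 48 at step 4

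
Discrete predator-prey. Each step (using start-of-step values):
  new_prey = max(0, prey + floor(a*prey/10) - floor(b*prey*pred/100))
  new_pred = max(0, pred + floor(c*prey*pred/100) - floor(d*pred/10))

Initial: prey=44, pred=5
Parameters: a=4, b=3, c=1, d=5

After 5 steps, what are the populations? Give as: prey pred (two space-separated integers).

Answer: 122 12

Derivation:
Step 1: prey: 44+17-6=55; pred: 5+2-2=5
Step 2: prey: 55+22-8=69; pred: 5+2-2=5
Step 3: prey: 69+27-10=86; pred: 5+3-2=6
Step 4: prey: 86+34-15=105; pred: 6+5-3=8
Step 5: prey: 105+42-25=122; pred: 8+8-4=12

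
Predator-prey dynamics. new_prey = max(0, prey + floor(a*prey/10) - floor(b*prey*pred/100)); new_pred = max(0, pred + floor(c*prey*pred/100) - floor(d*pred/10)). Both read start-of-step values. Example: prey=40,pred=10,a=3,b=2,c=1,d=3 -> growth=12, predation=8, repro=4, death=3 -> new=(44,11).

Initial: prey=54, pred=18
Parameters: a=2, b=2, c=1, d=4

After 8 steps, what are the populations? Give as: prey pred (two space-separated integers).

Step 1: prey: 54+10-19=45; pred: 18+9-7=20
Step 2: prey: 45+9-18=36; pred: 20+9-8=21
Step 3: prey: 36+7-15=28; pred: 21+7-8=20
Step 4: prey: 28+5-11=22; pred: 20+5-8=17
Step 5: prey: 22+4-7=19; pred: 17+3-6=14
Step 6: prey: 19+3-5=17; pred: 14+2-5=11
Step 7: prey: 17+3-3=17; pred: 11+1-4=8
Step 8: prey: 17+3-2=18; pred: 8+1-3=6

Answer: 18 6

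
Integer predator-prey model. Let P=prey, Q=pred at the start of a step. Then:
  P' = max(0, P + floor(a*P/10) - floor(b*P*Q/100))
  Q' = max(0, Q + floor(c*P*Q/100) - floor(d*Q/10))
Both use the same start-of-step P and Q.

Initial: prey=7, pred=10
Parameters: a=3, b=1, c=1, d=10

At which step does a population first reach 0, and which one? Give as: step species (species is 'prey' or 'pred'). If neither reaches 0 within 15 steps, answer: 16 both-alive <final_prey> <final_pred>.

Step 1: prey: 7+2-0=9; pred: 10+0-10=0
First extinction: pred at step 1

Answer: 1 pred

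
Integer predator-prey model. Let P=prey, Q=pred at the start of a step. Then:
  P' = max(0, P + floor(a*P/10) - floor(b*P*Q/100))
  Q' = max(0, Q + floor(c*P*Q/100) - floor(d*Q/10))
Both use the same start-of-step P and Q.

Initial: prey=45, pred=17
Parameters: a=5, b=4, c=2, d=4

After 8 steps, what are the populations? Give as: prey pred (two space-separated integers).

Step 1: prey: 45+22-30=37; pred: 17+15-6=26
Step 2: prey: 37+18-38=17; pred: 26+19-10=35
Step 3: prey: 17+8-23=2; pred: 35+11-14=32
Step 4: prey: 2+1-2=1; pred: 32+1-12=21
Step 5: prey: 1+0-0=1; pred: 21+0-8=13
Step 6: prey: 1+0-0=1; pred: 13+0-5=8
Step 7: prey: 1+0-0=1; pred: 8+0-3=5
Step 8: prey: 1+0-0=1; pred: 5+0-2=3

Answer: 1 3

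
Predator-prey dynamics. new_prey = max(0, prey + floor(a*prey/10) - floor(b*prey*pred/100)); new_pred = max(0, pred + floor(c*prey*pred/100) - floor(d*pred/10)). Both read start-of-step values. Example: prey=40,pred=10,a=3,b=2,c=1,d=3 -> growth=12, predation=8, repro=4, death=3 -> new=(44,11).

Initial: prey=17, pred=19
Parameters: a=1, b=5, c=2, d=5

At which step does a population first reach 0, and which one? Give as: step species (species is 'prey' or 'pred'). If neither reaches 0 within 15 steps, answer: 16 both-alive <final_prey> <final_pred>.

Step 1: prey: 17+1-16=2; pred: 19+6-9=16
Step 2: prey: 2+0-1=1; pred: 16+0-8=8
Step 3: prey: 1+0-0=1; pred: 8+0-4=4
Step 4: prey: 1+0-0=1; pred: 4+0-2=2
Step 5: prey: 1+0-0=1; pred: 2+0-1=1
Step 6: prey: 1+0-0=1; pred: 1+0-0=1
Steps 7-15: state stable at prey=1, pred=1 (no change)
No extinction within 15 steps

Answer: 16 both-alive 1 1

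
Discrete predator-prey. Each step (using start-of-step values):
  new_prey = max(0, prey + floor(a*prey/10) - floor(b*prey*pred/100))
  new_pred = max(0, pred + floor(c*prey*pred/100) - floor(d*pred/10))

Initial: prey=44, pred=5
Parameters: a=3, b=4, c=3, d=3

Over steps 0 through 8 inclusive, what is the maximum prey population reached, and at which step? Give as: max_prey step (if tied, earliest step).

Step 1: prey: 44+13-8=49; pred: 5+6-1=10
Step 2: prey: 49+14-19=44; pred: 10+14-3=21
Step 3: prey: 44+13-36=21; pred: 21+27-6=42
Step 4: prey: 21+6-35=0; pred: 42+26-12=56
Step 5: prey: 0+0-0=0; pred: 56+0-16=40
Step 6: prey: 0+0-0=0; pred: 40+0-12=28
Step 7: prey: 0+0-0=0; pred: 28+0-8=20
Step 8: prey: 0+0-0=0; pred: 20+0-6=14
Max prey = 49 at step 1

Answer: 49 1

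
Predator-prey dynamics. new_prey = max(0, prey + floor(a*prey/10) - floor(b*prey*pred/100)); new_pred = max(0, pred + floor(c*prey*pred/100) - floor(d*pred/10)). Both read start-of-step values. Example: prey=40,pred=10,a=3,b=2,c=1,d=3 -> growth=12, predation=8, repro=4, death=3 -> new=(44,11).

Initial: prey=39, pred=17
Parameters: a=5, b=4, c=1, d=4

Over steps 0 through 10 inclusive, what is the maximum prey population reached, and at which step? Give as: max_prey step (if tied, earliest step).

Step 1: prey: 39+19-26=32; pred: 17+6-6=17
Step 2: prey: 32+16-21=27; pred: 17+5-6=16
Step 3: prey: 27+13-17=23; pred: 16+4-6=14
Step 4: prey: 23+11-12=22; pred: 14+3-5=12
Step 5: prey: 22+11-10=23; pred: 12+2-4=10
Step 6: prey: 23+11-9=25; pred: 10+2-4=8
Step 7: prey: 25+12-8=29; pred: 8+2-3=7
Step 8: prey: 29+14-8=35; pred: 7+2-2=7
Step 9: prey: 35+17-9=43; pred: 7+2-2=7
Step 10: prey: 43+21-12=52; pred: 7+3-2=8
Max prey = 52 at step 10

Answer: 52 10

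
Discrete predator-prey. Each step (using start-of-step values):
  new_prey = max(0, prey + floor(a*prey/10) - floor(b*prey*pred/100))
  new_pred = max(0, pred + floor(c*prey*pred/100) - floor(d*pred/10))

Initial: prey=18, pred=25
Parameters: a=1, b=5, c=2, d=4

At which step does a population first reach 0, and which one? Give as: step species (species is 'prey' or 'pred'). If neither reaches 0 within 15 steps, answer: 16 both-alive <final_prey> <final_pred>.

Answer: 1 prey

Derivation:
Step 1: prey: 18+1-22=0; pred: 25+9-10=24
First extinction: prey at step 1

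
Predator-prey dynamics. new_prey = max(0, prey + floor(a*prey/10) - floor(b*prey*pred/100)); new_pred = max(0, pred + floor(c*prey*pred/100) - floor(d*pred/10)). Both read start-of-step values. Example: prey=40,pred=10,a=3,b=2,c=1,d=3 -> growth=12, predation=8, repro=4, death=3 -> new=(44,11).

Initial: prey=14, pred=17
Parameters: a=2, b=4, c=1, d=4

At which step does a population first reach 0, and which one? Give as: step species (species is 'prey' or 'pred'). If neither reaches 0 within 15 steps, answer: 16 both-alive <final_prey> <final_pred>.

Answer: 16 both-alive 21 2

Derivation:
Step 1: prey: 14+2-9=7; pred: 17+2-6=13
Step 2: prey: 7+1-3=5; pred: 13+0-5=8
Step 3: prey: 5+1-1=5; pred: 8+0-3=5
Step 4: prey: 5+1-1=5; pred: 5+0-2=3
Step 5: prey: 5+1-0=6; pred: 3+0-1=2
Step 6: prey: 6+1-0=7; pred: 2+0-0=2
Step 7: prey: 7+1-0=8; pred: 2+0-0=2
Step 8: prey: 8+1-0=9; pred: 2+0-0=2
Step 9: prey: 9+1-0=10; pred: 2+0-0=2
Step 10: prey: 10+2-0=12; pred: 2+0-0=2
Step 11: prey: 12+2-0=14; pred: 2+0-0=2
Step 12: prey: 14+2-1=15; pred: 2+0-0=2
Step 13: prey: 15+3-1=17; pred: 2+0-0=2
Step 14: prey: 17+3-1=19; pred: 2+0-0=2
Step 15: prey: 19+3-1=21; pred: 2+0-0=2
No extinction within 15 steps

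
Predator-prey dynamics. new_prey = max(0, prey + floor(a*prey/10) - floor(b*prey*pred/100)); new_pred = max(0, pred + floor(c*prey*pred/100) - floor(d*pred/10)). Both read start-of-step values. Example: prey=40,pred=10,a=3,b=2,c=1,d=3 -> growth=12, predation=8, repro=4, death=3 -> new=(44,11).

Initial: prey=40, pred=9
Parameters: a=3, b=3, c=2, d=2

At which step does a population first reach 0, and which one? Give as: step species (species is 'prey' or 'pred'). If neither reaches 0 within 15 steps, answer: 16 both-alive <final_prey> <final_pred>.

Step 1: prey: 40+12-10=42; pred: 9+7-1=15
Step 2: prey: 42+12-18=36; pred: 15+12-3=24
Step 3: prey: 36+10-25=21; pred: 24+17-4=37
Step 4: prey: 21+6-23=4; pred: 37+15-7=45
Step 5: prey: 4+1-5=0; pred: 45+3-9=39
First extinction: prey at step 5

Answer: 5 prey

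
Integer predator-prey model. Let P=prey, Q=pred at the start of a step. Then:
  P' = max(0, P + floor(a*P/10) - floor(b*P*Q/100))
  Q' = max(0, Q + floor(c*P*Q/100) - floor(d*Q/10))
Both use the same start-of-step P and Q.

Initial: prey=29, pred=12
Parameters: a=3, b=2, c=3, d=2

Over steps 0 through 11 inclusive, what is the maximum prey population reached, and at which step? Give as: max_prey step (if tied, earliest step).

Step 1: prey: 29+8-6=31; pred: 12+10-2=20
Step 2: prey: 31+9-12=28; pred: 20+18-4=34
Step 3: prey: 28+8-19=17; pred: 34+28-6=56
Step 4: prey: 17+5-19=3; pred: 56+28-11=73
Step 5: prey: 3+0-4=0; pred: 73+6-14=65
Step 6: prey: 0+0-0=0; pred: 65+0-13=52
Step 7: prey: 0+0-0=0; pred: 52+0-10=42
Step 8: prey: 0+0-0=0; pred: 42+0-8=34
Step 9: prey: 0+0-0=0; pred: 34+0-6=28
Step 10: prey: 0+0-0=0; pred: 28+0-5=23
Step 11: prey: 0+0-0=0; pred: 23+0-4=19
Max prey = 31 at step 1

Answer: 31 1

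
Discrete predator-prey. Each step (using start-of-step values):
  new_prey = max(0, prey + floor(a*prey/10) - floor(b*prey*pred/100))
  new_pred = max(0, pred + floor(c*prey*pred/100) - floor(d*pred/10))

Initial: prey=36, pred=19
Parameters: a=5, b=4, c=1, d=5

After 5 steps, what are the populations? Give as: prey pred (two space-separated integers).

Answer: 35 4

Derivation:
Step 1: prey: 36+18-27=27; pred: 19+6-9=16
Step 2: prey: 27+13-17=23; pred: 16+4-8=12
Step 3: prey: 23+11-11=23; pred: 12+2-6=8
Step 4: prey: 23+11-7=27; pred: 8+1-4=5
Step 5: prey: 27+13-5=35; pred: 5+1-2=4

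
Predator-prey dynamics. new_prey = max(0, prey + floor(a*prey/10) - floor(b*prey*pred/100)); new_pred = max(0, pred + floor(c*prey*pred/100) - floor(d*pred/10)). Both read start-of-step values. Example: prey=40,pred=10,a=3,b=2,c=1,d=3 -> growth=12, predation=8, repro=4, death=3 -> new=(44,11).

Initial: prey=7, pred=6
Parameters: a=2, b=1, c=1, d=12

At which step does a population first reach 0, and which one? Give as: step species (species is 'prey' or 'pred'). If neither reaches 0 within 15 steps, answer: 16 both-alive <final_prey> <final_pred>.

Step 1: prey: 7+1-0=8; pred: 6+0-7=0
First extinction: pred at step 1

Answer: 1 pred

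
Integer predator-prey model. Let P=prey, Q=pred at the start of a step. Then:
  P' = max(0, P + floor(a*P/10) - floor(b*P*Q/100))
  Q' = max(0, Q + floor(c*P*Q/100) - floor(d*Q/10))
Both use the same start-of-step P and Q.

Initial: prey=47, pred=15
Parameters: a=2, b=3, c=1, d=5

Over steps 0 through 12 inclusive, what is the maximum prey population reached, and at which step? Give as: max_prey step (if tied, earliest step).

Step 1: prey: 47+9-21=35; pred: 15+7-7=15
Step 2: prey: 35+7-15=27; pred: 15+5-7=13
Step 3: prey: 27+5-10=22; pred: 13+3-6=10
Step 4: prey: 22+4-6=20; pred: 10+2-5=7
Step 5: prey: 20+4-4=20; pred: 7+1-3=5
Step 6: prey: 20+4-3=21; pred: 5+1-2=4
Step 7: prey: 21+4-2=23; pred: 4+0-2=2
Step 8: prey: 23+4-1=26; pred: 2+0-1=1
Step 9: prey: 26+5-0=31; pred: 1+0-0=1
Step 10: prey: 31+6-0=37; pred: 1+0-0=1
Step 11: prey: 37+7-1=43; pred: 1+0-0=1
Step 12: prey: 43+8-1=50; pred: 1+0-0=1
Max prey = 50 at step 12

Answer: 50 12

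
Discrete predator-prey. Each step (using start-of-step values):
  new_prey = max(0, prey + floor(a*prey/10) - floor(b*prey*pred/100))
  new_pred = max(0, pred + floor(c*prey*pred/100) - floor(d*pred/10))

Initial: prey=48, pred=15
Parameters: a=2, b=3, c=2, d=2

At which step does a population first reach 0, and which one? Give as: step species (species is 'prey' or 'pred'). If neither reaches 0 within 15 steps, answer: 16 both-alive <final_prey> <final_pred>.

Step 1: prey: 48+9-21=36; pred: 15+14-3=26
Step 2: prey: 36+7-28=15; pred: 26+18-5=39
Step 3: prey: 15+3-17=1; pred: 39+11-7=43
Step 4: prey: 1+0-1=0; pred: 43+0-8=35
First extinction: prey at step 4

Answer: 4 prey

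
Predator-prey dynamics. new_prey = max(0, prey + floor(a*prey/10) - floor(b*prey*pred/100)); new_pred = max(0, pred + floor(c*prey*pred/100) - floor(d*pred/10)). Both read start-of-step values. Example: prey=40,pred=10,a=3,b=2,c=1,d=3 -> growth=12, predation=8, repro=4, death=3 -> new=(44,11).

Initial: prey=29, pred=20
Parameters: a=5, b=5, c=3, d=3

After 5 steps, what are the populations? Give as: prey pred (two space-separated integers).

Answer: 0 13

Derivation:
Step 1: prey: 29+14-29=14; pred: 20+17-6=31
Step 2: prey: 14+7-21=0; pred: 31+13-9=35
Step 3: prey: 0+0-0=0; pred: 35+0-10=25
Step 4: prey: 0+0-0=0; pred: 25+0-7=18
Step 5: prey: 0+0-0=0; pred: 18+0-5=13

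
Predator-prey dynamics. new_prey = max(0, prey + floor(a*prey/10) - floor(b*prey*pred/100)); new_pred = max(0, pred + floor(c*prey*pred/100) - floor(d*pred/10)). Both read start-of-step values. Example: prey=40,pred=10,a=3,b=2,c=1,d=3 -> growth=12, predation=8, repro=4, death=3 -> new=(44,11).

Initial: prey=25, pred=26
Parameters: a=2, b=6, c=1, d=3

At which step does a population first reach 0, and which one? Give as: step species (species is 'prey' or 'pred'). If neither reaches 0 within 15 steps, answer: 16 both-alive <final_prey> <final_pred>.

Answer: 1 prey

Derivation:
Step 1: prey: 25+5-39=0; pred: 26+6-7=25
First extinction: prey at step 1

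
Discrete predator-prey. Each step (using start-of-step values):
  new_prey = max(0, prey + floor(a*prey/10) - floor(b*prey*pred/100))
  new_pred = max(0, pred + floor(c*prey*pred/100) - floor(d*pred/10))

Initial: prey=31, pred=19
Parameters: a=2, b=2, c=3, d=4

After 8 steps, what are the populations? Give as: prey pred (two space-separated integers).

Step 1: prey: 31+6-11=26; pred: 19+17-7=29
Step 2: prey: 26+5-15=16; pred: 29+22-11=40
Step 3: prey: 16+3-12=7; pred: 40+19-16=43
Step 4: prey: 7+1-6=2; pred: 43+9-17=35
Step 5: prey: 2+0-1=1; pred: 35+2-14=23
Step 6: prey: 1+0-0=1; pred: 23+0-9=14
Step 7: prey: 1+0-0=1; pred: 14+0-5=9
Step 8: prey: 1+0-0=1; pred: 9+0-3=6

Answer: 1 6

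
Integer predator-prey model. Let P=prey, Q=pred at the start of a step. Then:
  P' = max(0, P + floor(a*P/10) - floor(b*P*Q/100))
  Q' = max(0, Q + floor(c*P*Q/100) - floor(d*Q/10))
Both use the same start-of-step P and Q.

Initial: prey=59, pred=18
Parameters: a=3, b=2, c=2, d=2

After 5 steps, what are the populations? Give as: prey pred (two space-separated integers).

Answer: 0 64

Derivation:
Step 1: prey: 59+17-21=55; pred: 18+21-3=36
Step 2: prey: 55+16-39=32; pred: 36+39-7=68
Step 3: prey: 32+9-43=0; pred: 68+43-13=98
Step 4: prey: 0+0-0=0; pred: 98+0-19=79
Step 5: prey: 0+0-0=0; pred: 79+0-15=64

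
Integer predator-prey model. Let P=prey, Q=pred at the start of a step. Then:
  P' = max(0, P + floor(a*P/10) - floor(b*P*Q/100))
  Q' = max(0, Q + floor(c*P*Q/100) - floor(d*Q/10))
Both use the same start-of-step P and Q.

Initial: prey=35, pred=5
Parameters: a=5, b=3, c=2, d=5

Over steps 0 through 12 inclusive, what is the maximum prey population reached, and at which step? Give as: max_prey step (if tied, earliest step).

Answer: 88 4

Derivation:
Step 1: prey: 35+17-5=47; pred: 5+3-2=6
Step 2: prey: 47+23-8=62; pred: 6+5-3=8
Step 3: prey: 62+31-14=79; pred: 8+9-4=13
Step 4: prey: 79+39-30=88; pred: 13+20-6=27
Step 5: prey: 88+44-71=61; pred: 27+47-13=61
Step 6: prey: 61+30-111=0; pred: 61+74-30=105
Step 7: prey: 0+0-0=0; pred: 105+0-52=53
Step 8: prey: 0+0-0=0; pred: 53+0-26=27
Step 9: prey: 0+0-0=0; pred: 27+0-13=14
Step 10: prey: 0+0-0=0; pred: 14+0-7=7
Step 11: prey: 0+0-0=0; pred: 7+0-3=4
Step 12: prey: 0+0-0=0; pred: 4+0-2=2
Max prey = 88 at step 4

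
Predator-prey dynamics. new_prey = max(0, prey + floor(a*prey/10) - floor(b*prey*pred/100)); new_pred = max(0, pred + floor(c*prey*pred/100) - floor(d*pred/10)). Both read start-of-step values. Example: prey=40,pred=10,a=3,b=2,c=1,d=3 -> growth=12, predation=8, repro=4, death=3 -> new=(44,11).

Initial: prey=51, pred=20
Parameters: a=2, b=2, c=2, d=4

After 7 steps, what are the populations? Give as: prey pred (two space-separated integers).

Answer: 1 9

Derivation:
Step 1: prey: 51+10-20=41; pred: 20+20-8=32
Step 2: prey: 41+8-26=23; pred: 32+26-12=46
Step 3: prey: 23+4-21=6; pred: 46+21-18=49
Step 4: prey: 6+1-5=2; pred: 49+5-19=35
Step 5: prey: 2+0-1=1; pred: 35+1-14=22
Step 6: prey: 1+0-0=1; pred: 22+0-8=14
Step 7: prey: 1+0-0=1; pred: 14+0-5=9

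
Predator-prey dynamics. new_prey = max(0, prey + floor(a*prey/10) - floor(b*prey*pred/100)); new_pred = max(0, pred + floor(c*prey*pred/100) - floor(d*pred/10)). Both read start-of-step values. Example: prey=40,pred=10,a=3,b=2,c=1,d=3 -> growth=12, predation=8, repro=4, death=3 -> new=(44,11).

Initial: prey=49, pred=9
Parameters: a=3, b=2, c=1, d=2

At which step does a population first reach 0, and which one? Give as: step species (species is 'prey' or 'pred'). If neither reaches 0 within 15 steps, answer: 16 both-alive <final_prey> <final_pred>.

Answer: 16 both-alive 1 10

Derivation:
Step 1: prey: 49+14-8=55; pred: 9+4-1=12
Step 2: prey: 55+16-13=58; pred: 12+6-2=16
Step 3: prey: 58+17-18=57; pred: 16+9-3=22
Step 4: prey: 57+17-25=49; pred: 22+12-4=30
Step 5: prey: 49+14-29=34; pred: 30+14-6=38
Step 6: prey: 34+10-25=19; pred: 38+12-7=43
Step 7: prey: 19+5-16=8; pred: 43+8-8=43
Step 8: prey: 8+2-6=4; pred: 43+3-8=38
Step 9: prey: 4+1-3=2; pred: 38+1-7=32
Step 10: prey: 2+0-1=1; pred: 32+0-6=26
Step 11: prey: 1+0-0=1; pred: 26+0-5=21
Step 12: prey: 1+0-0=1; pred: 21+0-4=17
Step 13: prey: 1+0-0=1; pred: 17+0-3=14
Step 14: prey: 1+0-0=1; pred: 14+0-2=12
Step 15: prey: 1+0-0=1; pred: 12+0-2=10
No extinction within 15 steps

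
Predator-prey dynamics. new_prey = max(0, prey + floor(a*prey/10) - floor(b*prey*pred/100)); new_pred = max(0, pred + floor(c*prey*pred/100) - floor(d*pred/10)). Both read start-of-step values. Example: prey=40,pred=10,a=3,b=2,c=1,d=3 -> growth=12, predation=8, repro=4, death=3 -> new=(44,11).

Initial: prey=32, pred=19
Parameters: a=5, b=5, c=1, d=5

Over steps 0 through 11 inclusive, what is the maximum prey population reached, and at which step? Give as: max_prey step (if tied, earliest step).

Answer: 199 11

Derivation:
Step 1: prey: 32+16-30=18; pred: 19+6-9=16
Step 2: prey: 18+9-14=13; pred: 16+2-8=10
Step 3: prey: 13+6-6=13; pred: 10+1-5=6
Step 4: prey: 13+6-3=16; pred: 6+0-3=3
Step 5: prey: 16+8-2=22; pred: 3+0-1=2
Step 6: prey: 22+11-2=31; pred: 2+0-1=1
Step 7: prey: 31+15-1=45; pred: 1+0-0=1
Step 8: prey: 45+22-2=65; pred: 1+0-0=1
Step 9: prey: 65+32-3=94; pred: 1+0-0=1
Step 10: prey: 94+47-4=137; pred: 1+0-0=1
Step 11: prey: 137+68-6=199; pred: 1+1-0=2
Max prey = 199 at step 11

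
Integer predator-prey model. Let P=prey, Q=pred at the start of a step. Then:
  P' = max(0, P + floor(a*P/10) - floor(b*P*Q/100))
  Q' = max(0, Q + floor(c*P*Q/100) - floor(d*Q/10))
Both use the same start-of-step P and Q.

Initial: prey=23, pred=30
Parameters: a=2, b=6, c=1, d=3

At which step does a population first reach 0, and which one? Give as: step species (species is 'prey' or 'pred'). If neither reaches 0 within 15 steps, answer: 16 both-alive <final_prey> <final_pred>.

Step 1: prey: 23+4-41=0; pred: 30+6-9=27
First extinction: prey at step 1

Answer: 1 prey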